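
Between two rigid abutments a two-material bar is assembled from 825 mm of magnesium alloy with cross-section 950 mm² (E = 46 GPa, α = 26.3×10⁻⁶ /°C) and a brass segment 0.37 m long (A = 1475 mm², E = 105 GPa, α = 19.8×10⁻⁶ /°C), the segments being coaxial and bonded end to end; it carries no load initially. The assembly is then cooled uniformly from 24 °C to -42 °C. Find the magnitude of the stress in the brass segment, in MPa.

σ ≈ 61.1 MPa (tensile)

If the supports were absent, the total length change would be Σ αᵢΔT Lᵢ = 26.3×10⁻⁶×66×825 + 19.8×10⁻⁶×66×370 = 1.916 mm.
Since the ends are fixed, an axial force P builds up, equal in every segment, with P · Σ Lᵢ/(AᵢEᵢ) = δ_free.
Σ Lᵢ/(AᵢEᵢ) = 825/(950×46×10³) + 370/(1475×105×10³) = 2.127×10⁻⁵ mm/N.
Hence P = δ_free / Σ(L/AE) = 1.916/2.127×10⁻⁵ = 90.07 kN (tensile).
σ_{brass} = P / A = 90070 / 1475 = 61.06 MPa.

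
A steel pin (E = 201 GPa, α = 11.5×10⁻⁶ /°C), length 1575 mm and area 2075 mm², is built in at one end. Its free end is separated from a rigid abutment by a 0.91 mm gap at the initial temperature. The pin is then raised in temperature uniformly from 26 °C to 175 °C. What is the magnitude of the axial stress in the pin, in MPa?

σ ≈ 228 MPa (compressive)

Unrestrained expansion: δ_free = αΔT L = 11.5×10⁻⁶ × 149 × 1575 = 2.699 mm.
After closing the 0.91 mm clearance, 2.699 − 0.91 = 1.789 mm of expansion remains to be suppressed by the wall.
So σ = E(δ_free − g)/L = 201×10³ × 1.789/1575 = 228.3 MPa.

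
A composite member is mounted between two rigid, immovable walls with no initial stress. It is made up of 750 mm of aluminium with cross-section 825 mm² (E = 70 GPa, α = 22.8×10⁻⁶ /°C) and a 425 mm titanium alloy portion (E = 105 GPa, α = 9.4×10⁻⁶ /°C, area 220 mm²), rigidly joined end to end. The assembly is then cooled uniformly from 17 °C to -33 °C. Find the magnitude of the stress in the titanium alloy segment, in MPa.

Free thermal contraction of the whole bar: Σ αᵢΔT Lᵢ = 22.8×10⁻⁶×50×750 + 9.4×10⁻⁶×50×425 = 1.055 mm.
The rigid supports impose zero overall length change; the single axial force P common to all segments must satisfy P Σ Lᵢ/(AᵢEᵢ) = δ_free.
The series flexibility is Σ Lᵢ/(AᵢEᵢ) = 750/(825×70×10³) + 425/(220×105×10³) = 3.139×10⁻⁵ mm/N.
P = 1.055 / 3.139×10⁻⁵ = 33610 N = 33.61 kN, tensile.
σ_{titanium alloy} = P / A = 33610 / 220 = 152.8 MPa.

σ ≈ 153 MPa (tensile)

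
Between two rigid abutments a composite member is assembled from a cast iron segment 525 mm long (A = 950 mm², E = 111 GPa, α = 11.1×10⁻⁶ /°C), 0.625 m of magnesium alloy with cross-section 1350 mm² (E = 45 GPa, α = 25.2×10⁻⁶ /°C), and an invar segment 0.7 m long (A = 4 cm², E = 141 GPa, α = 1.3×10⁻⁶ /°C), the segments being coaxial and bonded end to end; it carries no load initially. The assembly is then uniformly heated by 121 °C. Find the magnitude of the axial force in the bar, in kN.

P ≈ 98.3 kN (compressive)

Free thermal expansion of the whole bar: Σ αᵢΔT Lᵢ = 11.1×10⁻⁶×121×525 + 25.2×10⁻⁶×121×625 + 1.3×10⁻⁶×121×700 = 2.721 mm.
The walls prevent any net length change, so an axial force P (same in every segment) develops. Compatibility: P · Σ Lᵢ/(AᵢEᵢ) = δ_free.
The series flexibility is Σ Lᵢ/(AᵢEᵢ) = 525/(950×111×10³) + 625/(1350×45×10³) + 700/(400×141×10³) = 2.768×10⁻⁵ mm/N.
So P = 2.721 / 2.768×10⁻⁵ = 98.31 kN, compressive.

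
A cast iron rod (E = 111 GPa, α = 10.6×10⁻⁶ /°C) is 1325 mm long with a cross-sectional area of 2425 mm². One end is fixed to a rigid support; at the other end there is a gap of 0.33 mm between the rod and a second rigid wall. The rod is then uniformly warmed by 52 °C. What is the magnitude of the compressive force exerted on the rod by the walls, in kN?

Unrestrained expansion: δ_free = αΔT L = 10.6×10⁻⁶ × 52 × 1325 = 0.7303 mm.
The gap closes (δ_free > 0.33 mm) and the wall then resists a further 0.7303 − 0.33 = 0.4003 mm of expansion.
That suppressed elongation corresponds to σ = E·Δ/L = 111×10³ × 0.4003/1325 = 33.54 MPa.
P = σA = 33.54 × 2425 = 81.33 kN.

P ≈ 81.3 kN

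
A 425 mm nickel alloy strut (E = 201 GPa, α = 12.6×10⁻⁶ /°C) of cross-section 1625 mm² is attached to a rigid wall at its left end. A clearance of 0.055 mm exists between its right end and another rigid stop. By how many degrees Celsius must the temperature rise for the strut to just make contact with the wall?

ΔT ≈ 10.3 °C

Contact occurs when the free expansion equals the gap: αΔT L = 0.055 mm.
ΔT = 0.055 / (12.6×10⁻⁶ × 425) = 10.27 °C.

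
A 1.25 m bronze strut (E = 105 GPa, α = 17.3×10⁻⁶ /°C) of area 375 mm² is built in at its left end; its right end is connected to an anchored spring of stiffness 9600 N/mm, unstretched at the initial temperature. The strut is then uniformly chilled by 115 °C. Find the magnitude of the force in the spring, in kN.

If the spring were absent the strut would shorten by αΔT L = 17.3×10⁻⁶ × 115 × 1250 = 2.487 mm.
Let P be the tensile force in the spring. The strut extends elastically by PL/(AE) and the spring stretches by P/k; together these equal δ_free.
P [ L/(AE) + 1/k ] = δ_free → P [ 1250/(375×105×10³) + 1/(9600) ] = 2.487.
P = 2.487 / 0.0001359 = 18300 N.

P ≈ 18.3 kN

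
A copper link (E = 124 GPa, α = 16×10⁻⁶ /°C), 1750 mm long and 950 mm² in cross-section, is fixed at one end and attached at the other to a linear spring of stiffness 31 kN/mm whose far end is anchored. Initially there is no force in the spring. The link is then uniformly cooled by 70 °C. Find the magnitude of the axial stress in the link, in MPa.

If the spring were absent the link would shorten by αΔT L = 16×10⁻⁶ × 70 × 1750 = 1.96 mm.
Let P be the tensile force in the spring. The link extends elastically by PL/(AE) and the spring stretches by P/k; together these equal δ_free.
So P = δ_free / [L/(AE) + 1/k] = 1.96 / [ 1750/(950×124×10³) + 1/(31×10³) ].
P = 1.96 / 4.711×10⁻⁵ = 41600 N.
σ = P/A = 41600/950 = 43.79 MPa.

σ ≈ 43.8 MPa (tensile)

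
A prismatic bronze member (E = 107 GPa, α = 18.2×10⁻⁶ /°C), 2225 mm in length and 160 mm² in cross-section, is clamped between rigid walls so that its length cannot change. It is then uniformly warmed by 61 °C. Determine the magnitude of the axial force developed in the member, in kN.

P ≈ 19 kN (compressive)

The ends cannot move, so σ = EαΔT = 107×10³ × 18.2×10⁻⁶ × 61 = 118.8 MPa.
Then P = σA = 118.8 × 160 mm² = 19.01 kN, compressive.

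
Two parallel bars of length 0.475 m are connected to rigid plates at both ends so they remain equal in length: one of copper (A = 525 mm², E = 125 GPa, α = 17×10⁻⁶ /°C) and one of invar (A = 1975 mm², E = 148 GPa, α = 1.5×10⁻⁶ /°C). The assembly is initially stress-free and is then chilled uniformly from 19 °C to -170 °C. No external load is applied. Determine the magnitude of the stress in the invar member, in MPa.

σ ≈ 79.5 MPa (compressive)

The copper has the larger α, so on cooling it would change length more than the invar if both were free. The rigid plates force a common final length, so the copper is put into tension and the invar into compression, with equal and opposite forces P (no external load).
Setting the final lengths equal and cancelling L: (α₁ − α₂)ΔT = P/(A₁E₁) + P/(A₂E₂).
|α₁ − α₂|·ΔT = 15.5×10⁻⁶ × 189 = 0.00293.
1/(A₁E₁) + 1/(A₂E₂) = 1/(525×125×10³) + 1/(1975×148×10³) = 1.866×10⁻⁸ N⁻¹.
So P = 0.00293 / 1.866×10⁻⁸ = 157 kN.
σ_{invar} = P/A₂ = 157000/1975 = 79.49 MPa, compressive.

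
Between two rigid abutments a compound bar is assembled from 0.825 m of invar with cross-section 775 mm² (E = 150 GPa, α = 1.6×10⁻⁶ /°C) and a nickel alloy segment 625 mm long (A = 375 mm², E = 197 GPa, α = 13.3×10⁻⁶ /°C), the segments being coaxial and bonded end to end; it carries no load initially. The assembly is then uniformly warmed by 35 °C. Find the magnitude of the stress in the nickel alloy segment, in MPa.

σ ≈ 57.8 MPa (compressive)

If the supports were absent, the total length change would be Σ αᵢΔT Lᵢ = 1.6×10⁻⁶×35×825 + 13.3×10⁻⁶×35×625 = 0.3371 mm.
The walls prevent any net length change, so an axial force P (same in every segment) develops. Compatibility: P · Σ Lᵢ/(AᵢEᵢ) = δ_free.
Σ Lᵢ/(AᵢEᵢ) = 825/(775×150×10³) + 625/(375×197×10³) = 1.556×10⁻⁵ mm/N.
P = 0.3371 / 1.556×10⁻⁵ = 21670 N = 21.67 kN, compressive.
σ_{nickel alloy} = P / A = 21670 / 375 = 57.79 MPa.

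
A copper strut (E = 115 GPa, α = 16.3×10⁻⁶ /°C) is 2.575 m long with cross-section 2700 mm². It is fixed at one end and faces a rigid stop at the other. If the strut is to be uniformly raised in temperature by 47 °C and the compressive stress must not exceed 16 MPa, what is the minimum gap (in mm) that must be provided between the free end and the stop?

Free expansion if unrestrained: δ_free = αΔT L = 16.3×10⁻⁶ × 47 × 2575 = 1.973 mm.
At the allowable stress the elastic shortening the wall may impose is σL/E = 16 × 2575 / (115×10³) = 0.3583 mm.
The gap must absorb the remainder: g_min = 1.973 − 0.3583 = 1.614 mm.

g ≈ 1.61 mm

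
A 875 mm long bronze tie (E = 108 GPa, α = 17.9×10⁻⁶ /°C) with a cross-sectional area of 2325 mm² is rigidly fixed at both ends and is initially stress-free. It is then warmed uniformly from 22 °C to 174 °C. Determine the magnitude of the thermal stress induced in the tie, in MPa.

σ ≈ 294 MPa (compressive)

The supports are rigid, so the total axial strain is zero. The restrained thermal strain is ε = αΔT = 17.9×10⁻⁶ × 152 = 2720.8×10⁻⁶.
The stress required to suppress this strain is σ = Eε = 108×10³ × 2720.8×10⁻⁶ = 293.8 MPa, compressive since the tie is trying to expand.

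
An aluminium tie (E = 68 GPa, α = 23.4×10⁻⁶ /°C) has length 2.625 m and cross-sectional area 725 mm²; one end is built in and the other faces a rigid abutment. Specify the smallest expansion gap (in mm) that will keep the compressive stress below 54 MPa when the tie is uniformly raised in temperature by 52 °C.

With no wall the tie would lengthen by αΔT L = 23.4×10⁻⁶ × 52 × 2625 = 3.194 mm.
At the allowable stress the elastic shortening the wall may impose is σL/E = 54 × 2625 / (68×10³) = 2.085 mm.
So the gap has to take up the difference, g_min = δ_free − σL/E = 3.194 − 2.085 = 1.11 mm.

g ≈ 1.11 mm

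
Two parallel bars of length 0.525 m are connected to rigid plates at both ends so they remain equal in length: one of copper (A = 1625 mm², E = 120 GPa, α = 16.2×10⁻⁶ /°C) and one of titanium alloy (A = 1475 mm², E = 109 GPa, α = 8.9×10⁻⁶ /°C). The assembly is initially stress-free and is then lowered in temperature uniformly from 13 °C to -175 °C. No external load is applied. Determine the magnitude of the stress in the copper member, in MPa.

Equilibrium of a rigid end plate with no external load gives equal and opposite internal forces ±P in the two members. Since α_{copper} > α_{titanium alloy}, cooling drives the copper into tension and the titanium alloy into compression.
Setting the final lengths equal and cancelling L: (α₁ − α₂)ΔT = P/(A₁E₁) + P/(A₂E₂).
|α₁ − α₂|·ΔT = 7.3×10⁻⁶ × 188 = 0.001372.
1/(A₁E₁) + 1/(A₂E₂) = 1/(1625×120×10³) + 1/(1475×109×10³) = 1.135×10⁻⁸ N⁻¹.
So P = 0.001372 / 1.135×10⁻⁸ = 120.9 kN.
σ_{copper} = P/A₁ = 120900/1625 = 74.42 MPa, tensile.

σ ≈ 74.4 MPa (tensile)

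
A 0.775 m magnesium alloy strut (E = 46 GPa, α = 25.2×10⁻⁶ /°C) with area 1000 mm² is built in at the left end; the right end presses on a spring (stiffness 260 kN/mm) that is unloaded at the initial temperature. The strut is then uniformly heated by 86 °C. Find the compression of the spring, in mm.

δ ≈ 0.312 mm

If the spring were absent the strut would lengthen by αΔT L = 25.2×10⁻⁶ × 86 × 775 = 1.68 mm.
Let P be the compressive force at the spring. The strut shortens elastically by PL/(AE) and the spring compresses by P/k; together these equal δ_free.
P [ L/(AE) + 1/k ] = δ_free → P [ 775/(1000×46×10³) + 1/(260×10³) ] = 1.68.
P = 1.68 / 2.069×10⁻⁵ = 81160 N.
Spring compression = P/k = 81160/(260×10³) = 0.3122 mm.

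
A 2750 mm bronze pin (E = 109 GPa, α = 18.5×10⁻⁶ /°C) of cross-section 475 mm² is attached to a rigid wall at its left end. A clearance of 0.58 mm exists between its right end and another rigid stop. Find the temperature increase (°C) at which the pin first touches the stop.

ΔT ≈ 11.4 °C

Contact occurs when the free expansion equals the gap: αΔT L = 0.58 mm.
So ΔT = g/(αL) = 0.58/(18.5×10⁻⁶ × 2750) = 11.4 °C.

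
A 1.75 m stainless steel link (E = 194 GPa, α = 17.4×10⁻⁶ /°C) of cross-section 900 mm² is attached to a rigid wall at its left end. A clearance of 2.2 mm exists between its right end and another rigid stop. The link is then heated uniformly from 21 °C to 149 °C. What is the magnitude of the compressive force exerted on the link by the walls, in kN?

Free thermal elongation = αΔT L = 17.4×10⁻⁶ × 128 × 1750 = 3.898 mm.
After closing the 2.2 mm clearance, 3.898 − 2.2 = 1.698 mm of expansion remains to be suppressed by the wall.
So σ = E(δ_free − g)/L = 194×10³ × 1.698/1750 = 188.2 MPa.
P = σA = 188.2 × 900 = 169.4 kN.

P ≈ 169 kN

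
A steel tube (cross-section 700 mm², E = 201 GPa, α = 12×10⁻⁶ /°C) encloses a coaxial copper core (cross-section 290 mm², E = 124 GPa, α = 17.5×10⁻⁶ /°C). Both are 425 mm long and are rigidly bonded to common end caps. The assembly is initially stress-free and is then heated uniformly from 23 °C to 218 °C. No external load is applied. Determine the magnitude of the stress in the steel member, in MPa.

The copper has the larger α, so on heating it would change length more than the steel if both were free. The rigid plates force a common final length, so the copper is put into compression and the steel into tension, with equal and opposite forces P (no external load).
Setting the final lengths equal and cancelling L: (α₁ − α₂)ΔT = P/(A₁E₁) + P/(A₂E₂).
|α₁ − α₂|·ΔT = 5.5×10⁻⁶ × 195 = 0.001072.
1/(A₁E₁) + 1/(A₂E₂) = 1/(700×201×10³) + 1/(290×124×10³) = 3.492×10⁻⁸ N⁻¹.
So P = 0.001072 / 3.492×10⁻⁸ = 30.72 kN.
σ_{steel} = P/A₁ = 30720/700 = 43.88 MPa, tensile.

σ ≈ 43.9 MPa (tensile)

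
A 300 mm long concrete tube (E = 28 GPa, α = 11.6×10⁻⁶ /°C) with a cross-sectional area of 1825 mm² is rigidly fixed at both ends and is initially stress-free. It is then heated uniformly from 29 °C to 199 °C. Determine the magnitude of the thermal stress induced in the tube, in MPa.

σ ≈ 55.2 MPa (compressive)

With length fixed, the mechanical strain must cancel the thermal strain αΔT = 11.6×10⁻⁶ × 170 = 1972×10⁻⁶.
Hence σ = E·αΔT = 28×10³ × 1972×10⁻⁶ = 55.22 MPa, compressive.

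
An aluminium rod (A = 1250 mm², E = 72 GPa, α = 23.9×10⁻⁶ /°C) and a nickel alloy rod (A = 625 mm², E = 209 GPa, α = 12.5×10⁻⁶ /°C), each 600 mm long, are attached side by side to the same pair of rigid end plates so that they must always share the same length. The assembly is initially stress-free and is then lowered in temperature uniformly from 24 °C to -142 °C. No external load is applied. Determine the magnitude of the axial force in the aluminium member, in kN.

P ≈ 101 kN (tensile in the aluminium)

Equilibrium of a rigid end plate with no external load gives equal and opposite internal forces ±P in the two members. Since α_{aluminium} > α_{nickel alloy}, cooling drives the aluminium into tension and the nickel alloy into compression.
Equating the net (thermal + elastic) strains gives |α₁ − α₂|·ΔT = P·[1/(A₁E₁) + 1/(A₂E₂)].
|α₁ − α₂|·ΔT = 11.4×10⁻⁶ × 166 = 0.001892.
1/(A₁E₁) + 1/(A₂E₂) = 1/(1250×72×10³) + 1/(625×209×10³) = 1.877×10⁻⁸ N⁻¹.
P = 0.001892 / 1.877×10⁻⁸ = 100800 N = 100.8 kN.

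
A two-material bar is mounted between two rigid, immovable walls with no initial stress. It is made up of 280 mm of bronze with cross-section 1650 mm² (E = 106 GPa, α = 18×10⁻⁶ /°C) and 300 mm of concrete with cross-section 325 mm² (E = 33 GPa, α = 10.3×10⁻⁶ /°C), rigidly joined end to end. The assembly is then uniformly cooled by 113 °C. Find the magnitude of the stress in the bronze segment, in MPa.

σ ≈ 18.8 MPa (tensile)

With the walls removed the bar would change length by δ_free = Σ αᵢΔT Lᵢ = 18×10⁻⁶×113×280 + 10.3×10⁻⁶×113×300 = 0.9187 mm.
The walls prevent any net length change, so an axial force P (same in every segment) develops. Compatibility: P · Σ Lᵢ/(AᵢEᵢ) = δ_free.
The series flexibility is Σ Lᵢ/(AᵢEᵢ) = 280/(1650×106×10³) + 300/(325×33×10³) = 2.957×10⁻⁵ mm/N.
P = 0.9187 / 2.957×10⁻⁵ = 31070 N = 31.07 kN, tensile.
σ_{bronze} = P / A = 31070 / 1650 = 18.83 MPa.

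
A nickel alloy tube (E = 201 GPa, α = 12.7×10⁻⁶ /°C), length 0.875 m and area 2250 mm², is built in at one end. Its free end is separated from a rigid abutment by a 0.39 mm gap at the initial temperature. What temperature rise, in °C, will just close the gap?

Contact occurs when the free expansion equals the gap: αΔT L = 0.39 mm.
ΔT = 0.39 / (12.7×10⁻⁶ × 875) = 35.1 °C.

ΔT ≈ 35.1 °C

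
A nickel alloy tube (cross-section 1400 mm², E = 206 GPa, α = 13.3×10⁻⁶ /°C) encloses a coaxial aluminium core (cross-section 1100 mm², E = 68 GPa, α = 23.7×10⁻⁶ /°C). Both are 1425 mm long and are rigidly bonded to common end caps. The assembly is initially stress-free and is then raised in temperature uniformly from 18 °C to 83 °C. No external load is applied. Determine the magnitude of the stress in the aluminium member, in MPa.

Both members must finish at the same length. With the larger α, the aluminium tends to over-expand; the plates restrain it, putting the aluminium in compression and the nickel alloy in tension. With no external load the two internal forces are equal and opposite, magnitude P.
Setting the final lengths equal and cancelling L: (α₁ − α₂)ΔT = P/(A₁E₁) + P/(A₂E₂).
|α₁ − α₂|·ΔT = 10.4×10⁻⁶ × 65 = 0.000676.
1/(A₁E₁) + 1/(A₂E₂) = 1/(1400×206×10³) + 1/(1100×68×10³) = 1.684×10⁻⁸ N⁻¹.
P = 0.000676 / 1.684×10⁻⁸ = 40150 N = 40.15 kN.
σ_{aluminium} = P/A₂ = 40150/1100 = 36.5 MPa, compressive.

σ ≈ 36.5 MPa (compressive)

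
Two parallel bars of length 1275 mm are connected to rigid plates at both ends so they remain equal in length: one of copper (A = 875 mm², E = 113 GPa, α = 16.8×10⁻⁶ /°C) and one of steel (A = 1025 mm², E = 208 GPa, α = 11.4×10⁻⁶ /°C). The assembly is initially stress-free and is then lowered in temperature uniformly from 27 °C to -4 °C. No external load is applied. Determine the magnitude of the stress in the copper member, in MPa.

σ ≈ 12.9 MPa (tensile)

Equilibrium of a rigid end plate with no external load gives equal and opposite internal forces ±P in the two members. Since α_{copper} > α_{steel}, cooling drives the copper into tension and the steel into compression.
Setting the final lengths equal and cancelling L: (α₁ − α₂)ΔT = P/(A₁E₁) + P/(A₂E₂).
|α₁ − α₂|·ΔT = 5.4×10⁻⁶ × 31 = 0.0001674.
1/(A₁E₁) + 1/(A₂E₂) = 1/(875×113×10³) + 1/(1025×208×10³) = 1.48×10⁻⁸ N⁻¹.
So P = 0.0001674 / 1.48×10⁻⁸ = 11.31 kN.
σ_{copper} = P/A₁ = 11310/875 = 12.92 MPa, tensile.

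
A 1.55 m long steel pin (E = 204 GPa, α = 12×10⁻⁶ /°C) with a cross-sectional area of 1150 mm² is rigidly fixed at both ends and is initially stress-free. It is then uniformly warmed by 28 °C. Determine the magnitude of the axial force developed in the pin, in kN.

P ≈ 78.8 kN (compressive)

Full restraint means ε = 0, so the stress is σ = EαΔT = 204×10³ × 12×10⁻⁶ × 28 = 68.54 MPa.
P = AEαΔT = 1150 × 204×10³ × 12×10⁻⁶ × 28 = 78.83 kN (compressive).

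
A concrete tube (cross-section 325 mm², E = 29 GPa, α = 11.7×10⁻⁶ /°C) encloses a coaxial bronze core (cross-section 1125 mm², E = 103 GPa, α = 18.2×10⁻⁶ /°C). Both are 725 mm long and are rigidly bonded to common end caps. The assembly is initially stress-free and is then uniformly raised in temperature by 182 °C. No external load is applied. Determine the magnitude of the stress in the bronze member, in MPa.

The bronze has the larger α, so on heating it would change length more than the concrete if both were free. The rigid plates force a common final length, so the bronze is put into compression and the concrete into tension, with equal and opposite forces P (no external load).
Setting the final lengths equal and cancelling L: (α₁ − α₂)ΔT = P/(A₁E₁) + P/(A₂E₂).
|α₁ − α₂|·ΔT = 6.5×10⁻⁶ × 182 = 0.001183.
1/(A₁E₁) + 1/(A₂E₂) = 1/(325×29×10³) + 1/(1125×103×10³) = 1.147×10⁻⁷ N⁻¹.
P = 0.001183 / 1.147×10⁻⁷ = 10310 N = 10.31 kN.
σ_{bronze} = P/A₂ = 10310/1125 = 9.165 MPa, compressive.

σ ≈ 9.17 MPa (compressive)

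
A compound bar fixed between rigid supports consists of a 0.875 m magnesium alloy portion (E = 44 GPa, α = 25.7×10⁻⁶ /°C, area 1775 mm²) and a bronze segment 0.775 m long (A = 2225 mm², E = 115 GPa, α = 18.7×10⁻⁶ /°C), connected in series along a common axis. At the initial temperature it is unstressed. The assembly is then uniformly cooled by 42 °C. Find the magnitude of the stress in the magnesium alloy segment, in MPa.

Free thermal contraction of the whole bar: Σ αᵢΔT Lᵢ = 25.7×10⁻⁶×42×875 + 18.7×10⁻⁶×42×775 = 1.553 mm.
Since the ends are fixed, an axial force P builds up, equal in every segment, with P · Σ Lᵢ/(AᵢEᵢ) = δ_free.
Σ Lᵢ/(AᵢEᵢ) = 875/(1775×44×10³) + 775/(2225×115×10³) = 1.423×10⁻⁵ mm/N.
So P = 1.553 / 1.423×10⁻⁵ = 109.1 kN, tensile.
σ_{magnesium alloy} = P / A = 109100 / 1775 = 61.48 MPa.

σ ≈ 61.5 MPa (tensile)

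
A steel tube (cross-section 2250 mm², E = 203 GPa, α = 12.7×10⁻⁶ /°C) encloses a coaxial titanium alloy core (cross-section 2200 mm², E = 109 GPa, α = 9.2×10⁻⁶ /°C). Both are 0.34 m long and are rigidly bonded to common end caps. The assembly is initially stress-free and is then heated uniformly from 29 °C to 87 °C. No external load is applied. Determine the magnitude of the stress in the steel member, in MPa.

σ ≈ 14.2 MPa (compressive)

Both members must finish at the same length. With the larger α, the steel tends to over-expand; the plates restrain it, putting the steel in compression and the titanium alloy in tension. With no external load the two internal forces are equal and opposite, magnitude P.
Compatibility of the two members (thermal + elastic change equal): (α₁ − α₂)ΔT = P·[1/(A₁E₁) + 1/(A₂E₂)].
|α₁ − α₂|·ΔT = 3.5×10⁻⁶ × 58 = 0.000203.
1/(A₁E₁) + 1/(A₂E₂) = 1/(2250×203×10³) + 1/(2200×109×10³) = 6.36×10⁻⁹ N⁻¹.
So P = 0.000203 / 6.36×10⁻⁹ = 31.92 kN.
σ_{steel} = P/A₁ = 31920/2250 = 14.19 MPa, compressive.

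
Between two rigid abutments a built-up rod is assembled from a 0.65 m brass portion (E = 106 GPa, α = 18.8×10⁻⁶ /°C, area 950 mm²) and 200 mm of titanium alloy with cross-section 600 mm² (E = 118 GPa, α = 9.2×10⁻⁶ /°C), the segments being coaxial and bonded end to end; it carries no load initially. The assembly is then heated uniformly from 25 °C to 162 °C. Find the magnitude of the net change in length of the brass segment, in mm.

|ΔL| ≈ 0.334 mm

If the supports were absent, the total length change would be Σ αᵢΔT Lᵢ = 18.8×10⁻⁶×137×650 + 9.2×10⁻⁶×137×200 = 1.926 mm.
The rigid supports impose zero overall length change; the single axial force P common to all segments must satisfy P Σ Lᵢ/(AᵢEᵢ) = δ_free.
The series flexibility is Σ Lᵢ/(AᵢEᵢ) = 650/(950×106×10³) + 200/(600×118×10³) = 9.28×10⁻⁶ mm/N.
Hence P = δ_free / Σ(L/AE) = 1.926/9.28×10⁻⁶ = 207.6 kN (compressive).
For the brass segment, free thermal change = 18.8×10⁻⁶×137×650 = 1.674 mm and elastic change from P = 207600×650/(950×106×10³) = 1.34 mm; these oppose, so the net change is 0.334 mm (segment lengthens).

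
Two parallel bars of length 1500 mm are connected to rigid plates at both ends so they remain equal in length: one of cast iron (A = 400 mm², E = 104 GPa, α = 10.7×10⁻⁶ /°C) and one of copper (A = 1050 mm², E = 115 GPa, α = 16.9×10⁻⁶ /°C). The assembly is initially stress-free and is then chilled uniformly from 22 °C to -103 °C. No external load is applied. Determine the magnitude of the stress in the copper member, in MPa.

σ ≈ 22.8 MPa (tensile)

The copper has the larger α, so on cooling it would change length more than the cast iron if both were free. The rigid plates force a common final length, so the copper is put into tension and the cast iron into compression, with equal and opposite forces P (no external load).
Setting the final lengths equal and cancelling L: (α₁ − α₂)ΔT = P/(A₁E₁) + P/(A₂E₂).
|α₁ − α₂|·ΔT = 6.2×10⁻⁶ × 125 = 0.000775.
1/(A₁E₁) + 1/(A₂E₂) = 1/(400×104×10³) + 1/(1050×115×10³) = 3.232×10⁻⁸ N⁻¹.
So P = 0.000775 / 3.232×10⁻⁸ = 23.98 kN.
σ_{copper} = P/A₂ = 23980/1050 = 22.84 MPa, tensile.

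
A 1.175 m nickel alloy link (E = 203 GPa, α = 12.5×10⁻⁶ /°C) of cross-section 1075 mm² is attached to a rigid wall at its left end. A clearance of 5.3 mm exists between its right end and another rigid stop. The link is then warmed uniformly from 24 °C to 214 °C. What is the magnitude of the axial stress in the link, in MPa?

σ ≈ 0 MPa

If the wall were absent the link would grow by αΔT L = 12.5×10⁻⁶ × 190 × 1175 = 2.791 mm.
Since δ_free = 2.79 mm is less than the 5.3 mm gap, the link never touches the wall. No axial force develops.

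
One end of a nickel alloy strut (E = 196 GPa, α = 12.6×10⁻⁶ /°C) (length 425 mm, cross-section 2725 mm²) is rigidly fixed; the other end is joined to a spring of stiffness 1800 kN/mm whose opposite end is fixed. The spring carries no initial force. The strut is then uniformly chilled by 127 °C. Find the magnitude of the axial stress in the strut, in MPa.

σ ≈ 185 MPa (tensile)

Free thermal contraction: δ_free = αΔT L = 12.6×10⁻⁶ × 127 × 425 = 0.6801 mm.
Let P be the tensile force in the spring. The strut extends elastically by PL/(AE) and the spring stretches by P/k; together these equal δ_free.
So P = δ_free / [L/(AE) + 1/k] = 0.6801 / [ 425/(2725×196×10³) + 1/(1800×10³) ].
P = 0.6801 / 1.351×10⁻⁶ = 503300 N.
σ = P/A = 503300/2725 = 184.7 MPa.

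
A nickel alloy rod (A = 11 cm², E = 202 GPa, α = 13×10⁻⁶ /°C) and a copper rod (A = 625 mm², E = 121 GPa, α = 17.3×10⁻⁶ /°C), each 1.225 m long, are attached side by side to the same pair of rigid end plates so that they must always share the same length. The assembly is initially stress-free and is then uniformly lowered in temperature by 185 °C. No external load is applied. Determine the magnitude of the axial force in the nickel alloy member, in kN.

Both members must finish at the same length. With the larger α, the copper tends to over-contract; the plates restrain it, putting the copper in tension and the nickel alloy in compression. With no external load the two internal forces are equal and opposite, magnitude P.
Setting the final lengths equal and cancelling L: (α₁ − α₂)ΔT = P/(A₁E₁) + P/(A₂E₂).
|α₁ − α₂|·ΔT = 4.3×10⁻⁶ × 185 = 0.0007955.
1/(A₁E₁) + 1/(A₂E₂) = 1/(1100×202×10³) + 1/(625×121×10³) = 1.772×10⁻⁸ N⁻¹.
P = 0.0007955 / 1.772×10⁻⁸ = 44880 N = 44.88 kN.

P ≈ 44.9 kN (compressive in the nickel alloy)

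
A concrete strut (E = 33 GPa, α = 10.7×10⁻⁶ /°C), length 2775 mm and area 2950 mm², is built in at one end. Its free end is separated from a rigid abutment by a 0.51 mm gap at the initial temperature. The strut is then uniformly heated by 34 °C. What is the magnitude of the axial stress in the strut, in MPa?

Unrestrained expansion: δ_free = αΔT L = 10.7×10⁻⁶ × 34 × 2775 = 1.01 mm.
This exceeds the 0.51 mm gap, so the wall pushes back. The portion of expansion that must be recovered elastically is δ_free − gap = 1.01 − 0.51 = 0.4995 mm.
That suppressed elongation corresponds to σ = E·Δ/L = 33×10³ × 0.4995/2775 = 5.941 MPa.

σ ≈ 5.94 MPa (compressive)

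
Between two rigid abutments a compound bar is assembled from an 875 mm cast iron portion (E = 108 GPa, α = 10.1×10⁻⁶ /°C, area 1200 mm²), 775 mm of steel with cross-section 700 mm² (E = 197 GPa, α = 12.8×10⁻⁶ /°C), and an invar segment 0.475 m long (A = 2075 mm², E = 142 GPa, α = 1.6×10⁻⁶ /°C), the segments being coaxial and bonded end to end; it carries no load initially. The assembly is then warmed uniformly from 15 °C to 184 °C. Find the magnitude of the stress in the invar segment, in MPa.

σ ≈ 114 MPa (compressive)

With the walls removed the bar would change length by δ_free = Σ αᵢΔT Lᵢ = 10.1×10⁻⁶×169×875 + 12.8×10⁻⁶×169×775 + 1.6×10⁻⁶×169×475 = 3.298 mm.
The walls prevent any net length change, so an axial force P (same in every segment) develops. Compatibility: P · Σ Lᵢ/(AᵢEᵢ) = δ_free.
Σ Lᵢ/(AᵢEᵢ) = 875/(1200×108×10³) + 775/(700×197×10³) + 475/(2075×142×10³) = 1.398×10⁻⁵ mm/N.
Hence P = δ_free / Σ(L/AE) = 3.298/1.398×10⁻⁵ = 235.9 kN (compressive).
σ_{invar} = P / A = 235900 / 2075 = 113.7 MPa.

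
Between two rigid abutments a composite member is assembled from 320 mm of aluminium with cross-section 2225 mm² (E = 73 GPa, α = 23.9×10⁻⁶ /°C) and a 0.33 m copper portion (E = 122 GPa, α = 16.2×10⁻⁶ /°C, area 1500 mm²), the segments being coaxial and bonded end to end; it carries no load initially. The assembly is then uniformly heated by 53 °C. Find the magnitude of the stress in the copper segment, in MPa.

Free thermal expansion of the whole bar: Σ αᵢΔT Lᵢ = 23.9×10⁻⁶×53×320 + 16.2×10⁻⁶×53×330 = 0.6887 mm.
Since the ends are fixed, an axial force P builds up, equal in every segment, with P · Σ Lᵢ/(AᵢEᵢ) = δ_free.
Σ Lᵢ/(AᵢEᵢ) = 320/(2225×73×10³) + 330/(1500×122×10³) = 3.773×10⁻⁶ mm/N.
P = 0.6887 / 3.773×10⁻⁶ = 182500 N = 182.5 kN, compressive.
σ_{copper} = P / A = 182500 / 1500 = 121.7 MPa.

σ ≈ 122 MPa (compressive)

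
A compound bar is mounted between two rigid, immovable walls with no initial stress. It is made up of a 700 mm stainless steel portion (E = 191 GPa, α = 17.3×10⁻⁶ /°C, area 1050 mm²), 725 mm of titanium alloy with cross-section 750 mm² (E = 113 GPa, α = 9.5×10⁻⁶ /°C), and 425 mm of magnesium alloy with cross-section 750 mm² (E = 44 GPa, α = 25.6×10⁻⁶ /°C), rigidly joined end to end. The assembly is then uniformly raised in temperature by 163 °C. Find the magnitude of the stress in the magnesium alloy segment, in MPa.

With the walls removed the bar would change length by δ_free = Σ αᵢΔT Lᵢ = 17.3×10⁻⁶×163×700 + 9.5×10⁻⁶×163×725 + 25.6×10⁻⁶×163×425 = 4.87 mm.
Since the ends are fixed, an axial force P builds up, equal in every segment, with P · Σ Lᵢ/(AᵢEᵢ) = δ_free.
The series flexibility is Σ Lᵢ/(AᵢEᵢ) = 700/(1050×191×10³) + 725/(750×113×10³) + 425/(750×44×10³) = 2.492×10⁻⁵ mm/N.
Hence P = δ_free / Σ(L/AE) = 4.87/2.492×10⁻⁵ = 195.4 kN (compressive).
σ_{magnesium alloy} = P / A = 195400 / 750 = 260.5 MPa.

σ ≈ 261 MPa (compressive)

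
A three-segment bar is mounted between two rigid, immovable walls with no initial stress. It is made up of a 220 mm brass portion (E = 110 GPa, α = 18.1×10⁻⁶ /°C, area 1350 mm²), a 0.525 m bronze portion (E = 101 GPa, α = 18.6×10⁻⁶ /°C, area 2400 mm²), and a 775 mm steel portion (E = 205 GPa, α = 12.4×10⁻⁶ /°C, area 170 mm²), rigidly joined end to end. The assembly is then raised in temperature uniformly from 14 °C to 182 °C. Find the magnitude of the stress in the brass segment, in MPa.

With the walls removed the bar would change length by δ_free = Σ αᵢΔT Lᵢ = 18.1×10⁻⁶×168×220 + 18.6×10⁻⁶×168×525 + 12.4×10⁻⁶×168×775 = 3.924 mm.
Since the ends are fixed, an axial force P builds up, equal in every segment, with P · Σ Lᵢ/(AᵢEᵢ) = δ_free.
Σ Lᵢ/(AᵢEᵢ) = 220/(1350×110×10³) + 525/(2400×101×10³) + 775/(170×205×10³) = 2.589×10⁻⁵ mm/N.
P = 3.924 / 2.589×10⁻⁵ = 151600 N = 151.6 kN, compressive.
σ_{brass} = P / A = 151600 / 1350 = 112.3 MPa.

σ ≈ 112 MPa (compressive)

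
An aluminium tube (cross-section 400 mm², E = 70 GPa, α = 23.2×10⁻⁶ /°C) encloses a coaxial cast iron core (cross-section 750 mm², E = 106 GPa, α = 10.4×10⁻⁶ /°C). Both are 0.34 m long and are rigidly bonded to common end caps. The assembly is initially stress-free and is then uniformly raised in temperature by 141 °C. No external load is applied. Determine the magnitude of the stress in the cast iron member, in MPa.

σ ≈ 49.8 MPa (tensile)

The aluminium has the larger α, so on heating it would change length more than the cast iron if both were free. The rigid plates force a common final length, so the aluminium is put into compression and the cast iron into tension, with equal and opposite forces P (no external load).
Compatibility of the two members (thermal + elastic change equal): (α₁ − α₂)ΔT = P·[1/(A₁E₁) + 1/(A₂E₂)].
|α₁ − α₂|·ΔT = 12.8×10⁻⁶ × 141 = 0.001805.
1/(A₁E₁) + 1/(A₂E₂) = 1/(400×70×10³) + 1/(750×106×10³) = 4.829×10⁻⁸ N⁻¹.
P = 0.001805 / 4.829×10⁻⁸ = 37370 N = 37.37 kN.
σ_{cast iron} = P/A₂ = 37370/750 = 49.83 MPa, tensile.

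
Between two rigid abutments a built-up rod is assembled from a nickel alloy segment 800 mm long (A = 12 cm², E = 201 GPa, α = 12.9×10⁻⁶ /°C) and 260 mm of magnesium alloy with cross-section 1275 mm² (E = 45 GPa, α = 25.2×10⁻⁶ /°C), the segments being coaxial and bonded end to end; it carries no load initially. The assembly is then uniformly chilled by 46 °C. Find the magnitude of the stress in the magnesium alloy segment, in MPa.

With the walls removed the bar would change length by δ_free = Σ αᵢΔT Lᵢ = 12.9×10⁻⁶×46×800 + 25.2×10⁻⁶×46×260 = 0.7761 mm.
The walls prevent any net length change, so an axial force P (same in every segment) develops. Compatibility: P · Σ Lᵢ/(AᵢEᵢ) = δ_free.
Σ Lᵢ/(AᵢEᵢ) = 800/(1200×201×10³) + 260/(1275×45×10³) = 7.848×10⁻⁶ mm/N.
P = 0.7761 / 7.848×10⁻⁶ = 98890 N = 98.89 kN, tensile.
σ_{magnesium alloy} = P / A = 98890 / 1275 = 77.56 MPa.

σ ≈ 77.6 MPa (tensile)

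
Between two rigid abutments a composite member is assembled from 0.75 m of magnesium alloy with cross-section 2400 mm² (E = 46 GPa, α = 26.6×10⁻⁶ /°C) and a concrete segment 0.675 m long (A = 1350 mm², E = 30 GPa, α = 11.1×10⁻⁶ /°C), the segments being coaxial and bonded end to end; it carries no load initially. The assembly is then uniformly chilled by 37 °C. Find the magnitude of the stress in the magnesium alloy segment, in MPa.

With the walls removed the bar would change length by δ_free = Σ αᵢΔT Lᵢ = 26.6×10⁻⁶×37×750 + 11.1×10⁻⁶×37×675 = 1.015 mm.
The rigid supports impose zero overall length change; the single axial force P common to all segments must satisfy P Σ Lᵢ/(AᵢEᵢ) = δ_free.
Σ Lᵢ/(AᵢEᵢ) = 750/(2400×46×10³) + 675/(1350×30×10³) = 2.346×10⁻⁵ mm/N.
Hence P = δ_free / Σ(L/AE) = 1.015/2.346×10⁻⁵ = 43.28 kN (tensile).
σ_{magnesium alloy} = P / A = 43280 / 2400 = 18.03 MPa.

σ ≈ 18 MPa (tensile)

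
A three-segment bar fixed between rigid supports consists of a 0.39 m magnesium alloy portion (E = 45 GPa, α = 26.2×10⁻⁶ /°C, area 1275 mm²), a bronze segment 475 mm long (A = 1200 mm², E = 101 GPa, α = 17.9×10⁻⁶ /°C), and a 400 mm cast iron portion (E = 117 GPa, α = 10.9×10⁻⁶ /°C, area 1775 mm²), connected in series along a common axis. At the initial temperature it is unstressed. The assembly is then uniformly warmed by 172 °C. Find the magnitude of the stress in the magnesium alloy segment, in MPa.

Free thermal expansion of the whole bar: Σ αᵢΔT Lᵢ = 26.2×10⁻⁶×172×390 + 17.9×10⁻⁶×172×475 + 10.9×10⁻⁶×172×400 = 3.97 mm.
The rigid supports impose zero overall length change; the single axial force P common to all segments must satisfy P Σ Lᵢ/(AᵢEᵢ) = δ_free.
Σ Lᵢ/(AᵢEᵢ) = 390/(1275×45×10³) + 475/(1200×101×10³) + 400/(1775×117×10³) = 1.264×10⁻⁵ mm/N.
P = 3.97 / 1.264×10⁻⁵ = 314000 N = 314 kN, compressive.
σ_{magnesium alloy} = P / A = 314000 / 1275 = 246.3 MPa.

σ ≈ 246 MPa (compressive)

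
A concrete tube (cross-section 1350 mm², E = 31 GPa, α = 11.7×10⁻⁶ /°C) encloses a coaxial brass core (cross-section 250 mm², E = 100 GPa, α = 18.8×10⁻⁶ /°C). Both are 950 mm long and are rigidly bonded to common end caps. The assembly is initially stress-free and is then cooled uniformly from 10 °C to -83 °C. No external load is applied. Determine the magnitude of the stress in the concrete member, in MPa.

Equilibrium of a rigid end plate with no external load gives equal and opposite internal forces ±P in the two members. Since α_{brass} > α_{concrete}, cooling drives the brass into tension and the concrete into compression.
Equating the net (thermal + elastic) strains gives |α₁ − α₂|·ΔT = P·[1/(A₁E₁) + 1/(A₂E₂)].
|α₁ − α₂|·ΔT = 7.1×10⁻⁶ × 93 = 0.0006603.
1/(A₁E₁) + 1/(A₂E₂) = 1/(1350×31×10³) + 1/(250×100×10³) = 6.389×10⁻⁸ N⁻¹.
P = 0.0006603 / 6.389×10⁻⁸ = 10330 N = 10.33 kN.
σ_{concrete} = P/A₁ = 10330/1350 = 7.655 MPa, compressive.

σ ≈ 7.65 MPa (compressive)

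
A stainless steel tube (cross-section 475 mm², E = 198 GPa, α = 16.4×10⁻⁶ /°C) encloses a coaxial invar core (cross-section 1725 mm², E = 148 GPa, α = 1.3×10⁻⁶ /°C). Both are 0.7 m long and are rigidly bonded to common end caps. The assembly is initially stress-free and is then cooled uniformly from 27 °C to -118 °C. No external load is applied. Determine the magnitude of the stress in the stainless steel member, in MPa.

σ ≈ 317 MPa (tensile)

Equilibrium of a rigid end plate with no external load gives equal and opposite internal forces ±P in the two members. Since α_{stainless steel} > α_{invar}, cooling drives the stainless steel into tension and the invar into compression.
Equating the net (thermal + elastic) strains gives |α₁ − α₂|·ΔT = P·[1/(A₁E₁) + 1/(A₂E₂)].
|α₁ − α₂|·ΔT = 15.1×10⁻⁶ × 145 = 0.002189.
1/(A₁E₁) + 1/(A₂E₂) = 1/(475×198×10³) + 1/(1725×148×10³) = 1.455×10⁻⁸ N⁻¹.
So P = 0.002189 / 1.455×10⁻⁸ = 150.5 kN.
σ_{stainless steel} = P/A₁ = 150500/475 = 316.8 MPa, tensile.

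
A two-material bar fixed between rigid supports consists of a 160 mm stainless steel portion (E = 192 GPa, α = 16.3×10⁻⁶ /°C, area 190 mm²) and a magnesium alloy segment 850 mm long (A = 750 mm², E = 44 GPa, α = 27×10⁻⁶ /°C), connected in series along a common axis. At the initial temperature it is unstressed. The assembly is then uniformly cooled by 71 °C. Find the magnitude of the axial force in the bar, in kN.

P ≈ 60.2 kN (tensile)

With the walls removed the bar would change length by δ_free = Σ αᵢΔT Lᵢ = 16.3×10⁻⁶×71×160 + 27×10⁻⁶×71×850 = 1.815 mm.
Since the ends are fixed, an axial force P builds up, equal in every segment, with P · Σ Lᵢ/(AᵢEᵢ) = δ_free.
The series flexibility is Σ Lᵢ/(AᵢEᵢ) = 160/(190×192×10³) + 850/(750×44×10³) = 3.014×10⁻⁵ mm/N.
Hence P = δ_free / Σ(L/AE) = 1.815/3.014×10⁻⁵ = 60.2 kN (tensile).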